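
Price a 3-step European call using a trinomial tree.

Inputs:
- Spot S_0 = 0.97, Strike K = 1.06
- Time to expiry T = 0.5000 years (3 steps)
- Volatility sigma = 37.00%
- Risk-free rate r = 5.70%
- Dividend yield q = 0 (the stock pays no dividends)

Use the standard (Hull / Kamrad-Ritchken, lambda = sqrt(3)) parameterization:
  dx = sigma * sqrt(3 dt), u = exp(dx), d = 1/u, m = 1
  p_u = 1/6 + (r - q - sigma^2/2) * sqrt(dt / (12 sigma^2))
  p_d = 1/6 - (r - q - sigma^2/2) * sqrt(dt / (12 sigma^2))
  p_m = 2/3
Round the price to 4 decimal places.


Answer: Price = V(0,0) = 0.0792

Derivation:
dt = T/N = 0.166667; dx = sigma*sqrt(3*dt) = 0.261630
u = exp(dx) = 1.299045; d = 1/u = 0.769796
p_u = 0.163020, p_m = 0.666667, p_d = 0.170314
Discount per step: exp(-r*dt) = 0.990545
Stock lattice S(k, j) with j the centered position index:
  k=0: S(0,+0) = 0.9700
  k=1: S(1,-1) = 0.7467; S(1,+0) = 0.9700; S(1,+1) = 1.2601
  k=2: S(2,-2) = 0.5748; S(2,-1) = 0.7467; S(2,+0) = 0.9700; S(2,+1) = 1.2601; S(2,+2) = 1.6369
  k=3: S(3,-3) = 0.4425; S(3,-2) = 0.5748; S(3,-1) = 0.7467; S(3,+0) = 0.9700; S(3,+1) = 1.2601; S(3,+2) = 1.6369; S(3,+3) = 2.1264
Terminal payoffs V(N, j) = max(S_T - K, 0):
  V(3,-3) = 0.000000; V(3,-2) = 0.000000; V(3,-1) = 0.000000; V(3,+0) = 0.000000; V(3,+1) = 0.200074; V(3,+2) = 0.576893; V(3,+3) = 1.066398
Backward induction: V(k, j) = exp(-r*dt) * [p_u * V(k+1, j+1) + p_m * V(k+1, j) + p_d * V(k+1, j-1)]
  V(2,-2) = exp(-r*dt) * [p_u*0.000000 + p_m*0.000000 + p_d*0.000000] = 0.000000
  V(2,-1) = exp(-r*dt) * [p_u*0.000000 + p_m*0.000000 + p_d*0.000000] = 0.000000
  V(2,+0) = exp(-r*dt) * [p_u*0.200074 + p_m*0.000000 + p_d*0.000000] = 0.032308
  V(2,+1) = exp(-r*dt) * [p_u*0.576893 + p_m*0.200074 + p_d*0.000000] = 0.225277
  V(2,+2) = exp(-r*dt) * [p_u*1.066398 + p_m*0.576893 + p_d*0.200074] = 0.586912
  V(1,-1) = exp(-r*dt) * [p_u*0.032308 + p_m*0.000000 + p_d*0.000000] = 0.005217
  V(1,+0) = exp(-r*dt) * [p_u*0.225277 + p_m*0.032308 + p_d*0.000000] = 0.057712
  V(1,+1) = exp(-r*dt) * [p_u*0.586912 + p_m*0.225277 + p_d*0.032308] = 0.248989
  V(0,+0) = exp(-r*dt) * [p_u*0.248989 + p_m*0.057712 + p_d*0.005217] = 0.079197


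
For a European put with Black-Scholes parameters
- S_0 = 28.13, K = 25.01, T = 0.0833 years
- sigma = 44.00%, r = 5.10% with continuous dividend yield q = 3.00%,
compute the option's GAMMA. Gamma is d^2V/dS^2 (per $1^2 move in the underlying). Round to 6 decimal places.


d1 = 1.0030077909; d2 = 0.8760161377
phi(d1) = 0.2412429294; exp(-qT) = 0.9975041199; exp(-rT) = 0.9957607113
Gamma = exp(-qT) * phi(d1) / (S * sigma * sqrt(T)) = 0.9975041199 * 0.2412429294 / (28.1300 * 0.4400 * 0.2886173938) = 0.067363

Answer: Gamma = 0.067363


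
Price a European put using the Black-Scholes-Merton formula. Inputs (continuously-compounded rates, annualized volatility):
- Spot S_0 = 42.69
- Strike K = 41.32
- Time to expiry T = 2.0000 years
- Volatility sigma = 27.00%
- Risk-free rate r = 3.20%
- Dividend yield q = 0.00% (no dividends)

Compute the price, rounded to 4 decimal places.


Answer: Price = 4.3941

Derivation:
d1 = (ln(S/K) + (r - q + 0.5*sigma^2) * T) / (sigma * sqrt(T)) = 0.44395321
d2 = d1 - sigma * sqrt(T) = 0.06211555
exp(-rT) = 0.93800500; exp(-qT) = 1.00000000
P = K * exp(-rT) * N(-d2) - S_0 * exp(-qT) * N(-d1)
N(-d1) = 0.32853821; N(-d2) = 0.47523541
P = 41.3200 * 0.93800500 * 0.47523541 - 42.6900 * 1.00000000 * 0.32853821 = 4.3941


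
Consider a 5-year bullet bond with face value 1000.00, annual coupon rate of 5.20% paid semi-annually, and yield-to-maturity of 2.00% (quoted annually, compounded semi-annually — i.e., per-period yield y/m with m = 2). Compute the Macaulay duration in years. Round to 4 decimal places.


Answer: Macaulay duration = 4.5101 years

Derivation:
Coupon per period c = face * coupon_rate / m = 26.000000
Periods per year m = 2; per-period yield y/m = 0.010000
Number of cashflows N = 10
Cashflows (t years, CF_t, discount factor 1/(1+y/m)^(m*t), PV):
  t = 0.5000: CF_t = 26.000000, DF = 0.990099, PV = 25.742574
  t = 1.0000: CF_t = 26.000000, DF = 0.980296, PV = 25.487697
  t = 1.5000: CF_t = 26.000000, DF = 0.970590, PV = 25.235344
  t = 2.0000: CF_t = 26.000000, DF = 0.960980, PV = 24.985489
  t = 2.5000: CF_t = 26.000000, DF = 0.951466, PV = 24.738108
  t = 3.0000: CF_t = 26.000000, DF = 0.942045, PV = 24.493176
  t = 3.5000: CF_t = 26.000000, DF = 0.932718, PV = 24.250669
  t = 4.0000: CF_t = 26.000000, DF = 0.923483, PV = 24.010564
  t = 4.5000: CF_t = 26.000000, DF = 0.914340, PV = 23.772835
  t = 5.0000: CF_t = 1026.000000, DF = 0.905287, PV = 928.824416
Price P = sum_t PV_t = 1151.540872
Macaulay numerator sum_t t * PV_t:
  t * PV_t at t = 0.5000: 12.871287
  t * PV_t at t = 1.0000: 25.487697
  t * PV_t at t = 1.5000: 37.853016
  t * PV_t at t = 2.0000: 49.970978
  t * PV_t at t = 2.5000: 61.845270
  t * PV_t at t = 3.0000: 73.479528
  t * PV_t at t = 3.5000: 84.877343
  t * PV_t at t = 4.0000: 96.042255
  t * PV_t at t = 4.5000: 106.977759
  t * PV_t at t = 5.0000: 4644.122078
Macaulay duration D = (sum_t t * PV_t) / P = 5193.527211 / 1151.540872 = 4.510068


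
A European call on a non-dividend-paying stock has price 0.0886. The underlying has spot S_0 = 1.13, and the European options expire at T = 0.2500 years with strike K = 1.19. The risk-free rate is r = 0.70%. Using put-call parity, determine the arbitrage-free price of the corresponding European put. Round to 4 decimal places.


Put-call parity: C - P = S_0 * exp(-qT) - K * exp(-rT).
S_0 * exp(-qT) = 1.1300 * 1.00000000 = 1.13000000
K * exp(-rT) = 1.1900 * 0.99825153 = 1.18791932
P = C - S*exp(-qT) + K*exp(-rT)
P = 0.0886 - 1.13000000 + 1.18791932 = 0.1465

Answer: Put price = 0.1465


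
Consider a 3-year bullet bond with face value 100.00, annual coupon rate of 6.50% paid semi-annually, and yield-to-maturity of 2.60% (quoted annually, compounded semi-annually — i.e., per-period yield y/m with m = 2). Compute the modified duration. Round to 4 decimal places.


Coupon per period c = face * coupon_rate / m = 3.250000
Periods per year m = 2; per-period yield y/m = 0.013000
Number of cashflows N = 6
Cashflows (t years, CF_t, discount factor 1/(1+y/m)^(m*t), PV):
  t = 0.5000: CF_t = 3.250000, DF = 0.987167, PV = 3.208292
  t = 1.0000: CF_t = 3.250000, DF = 0.974498, PV = 3.167120
  t = 1.5000: CF_t = 3.250000, DF = 0.961992, PV = 3.126475
  t = 2.0000: CF_t = 3.250000, DF = 0.949647, PV = 3.086353
  t = 2.5000: CF_t = 3.250000, DF = 0.937460, PV = 3.046745
  t = 3.0000: CF_t = 103.250000, DF = 0.925429, PV = 95.550593
Price P = sum_t PV_t = 111.185579
First compute Macaulay numerator sum_t t * PV_t:
  t * PV_t at t = 0.5000: 1.604146
  t * PV_t at t = 1.0000: 3.167120
  t * PV_t at t = 1.5000: 4.689713
  t * PV_t at t = 2.0000: 6.172706
  t * PV_t at t = 2.5000: 7.616863
  t * PV_t at t = 3.0000: 286.651780
Macaulay duration D = 309.902328 / 111.185579 = 2.787253
Modified duration = D / (1 + y/m) = 2.787253 / (1 + 0.013000) = 2.751484

Answer: Modified duration = 2.7515


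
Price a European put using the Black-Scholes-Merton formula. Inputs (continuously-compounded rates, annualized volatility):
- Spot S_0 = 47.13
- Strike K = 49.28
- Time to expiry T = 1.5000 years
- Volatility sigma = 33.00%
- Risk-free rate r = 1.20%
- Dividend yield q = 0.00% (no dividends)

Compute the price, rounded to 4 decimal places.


Answer: Price = 8.3013

Derivation:
d1 = (ln(S/K) + (r - q + 0.5*sigma^2) * T) / (sigma * sqrt(T)) = 0.13624711
d2 = d1 - sigma * sqrt(T) = -0.26791870
exp(-rT) = 0.98216103; exp(-qT) = 1.00000000
P = K * exp(-rT) * N(-d2) - S_0 * exp(-qT) * N(-d1)
N(-d1) = 0.44581297; N(-d2) = 0.60561905
P = 49.2800 * 0.98216103 * 0.60561905 - 47.1300 * 1.00000000 * 0.44581297 = 8.3013


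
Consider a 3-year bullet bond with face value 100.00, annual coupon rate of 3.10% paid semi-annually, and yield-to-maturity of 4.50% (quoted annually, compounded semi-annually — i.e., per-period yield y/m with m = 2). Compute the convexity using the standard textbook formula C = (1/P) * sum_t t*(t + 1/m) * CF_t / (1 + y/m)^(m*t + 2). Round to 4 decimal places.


Coupon per period c = face * coupon_rate / m = 1.550000
Periods per year m = 2; per-period yield y/m = 0.022500
Number of cashflows N = 6
Cashflows (t years, CF_t, discount factor 1/(1+y/m)^(m*t), PV):
  t = 0.5000: CF_t = 1.550000, DF = 0.977995, PV = 1.515892
  t = 1.0000: CF_t = 1.550000, DF = 0.956474, PV = 1.482535
  t = 1.5000: CF_t = 1.550000, DF = 0.935427, PV = 1.449912
  t = 2.0000: CF_t = 1.550000, DF = 0.914843, PV = 1.418007
  t = 2.5000: CF_t = 1.550000, DF = 0.894712, PV = 1.386804
  t = 3.0000: CF_t = 101.550000, DF = 0.875024, PV = 88.858715
Price P = sum_t PV_t = 96.111866
Convexity numerator sum_t t*(t + 1/m) * CF_t / (1+y/m)^(m*t + 2):
  t = 0.5000: term = 0.724956
  t = 1.0000: term = 2.127011
  t = 1.5000: term = 4.160412
  t = 2.0000: term = 6.781438
  t = 2.5000: term = 9.948320
  t = 3.0000: term = 892.406435
Convexity = (1/P) * sum = 916.148573 / 96.111866 = 9.532107

Answer: Convexity = 9.5321


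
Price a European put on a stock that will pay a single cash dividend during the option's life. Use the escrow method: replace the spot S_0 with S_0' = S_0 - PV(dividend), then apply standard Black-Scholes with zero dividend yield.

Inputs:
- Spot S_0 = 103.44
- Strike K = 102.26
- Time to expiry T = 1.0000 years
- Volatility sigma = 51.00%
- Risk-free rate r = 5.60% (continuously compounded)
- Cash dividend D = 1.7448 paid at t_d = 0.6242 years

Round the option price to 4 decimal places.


Answer: Price = 17.5369

Derivation:
PV(D) = D * exp(-r * t_d) = 1.7448 * 0.96564868 = 1.68486381
S_0' = S_0 - PV(D) = 103.4400 - 1.68486381 = 101.75513619
d1 = (ln(S_0'/K) + (r + sigma^2/2)*T) / (sigma*sqrt(T)) = 0.35509944
d2 = d1 - sigma*sqrt(T) = -0.15490056
exp(-rT) = 0.94553914
N(-d1) = 0.36125755; N(-d2) = 0.56155015
P = K * exp(-rT) * N(-d2) - S_0' * N(-d1) = 102.2600 * 0.94553914 * 0.56155015 - 101.75513619 * 0.36125755 = 17.5369


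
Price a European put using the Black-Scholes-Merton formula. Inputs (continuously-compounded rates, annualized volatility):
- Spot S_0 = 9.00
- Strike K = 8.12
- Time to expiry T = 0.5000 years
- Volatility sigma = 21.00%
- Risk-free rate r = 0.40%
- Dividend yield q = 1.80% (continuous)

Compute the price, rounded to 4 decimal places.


d1 = (ln(S/K) + (r - q + 0.5*sigma^2) * T) / (sigma * sqrt(T)) = 0.72003285
d2 = d1 - sigma * sqrt(T) = 0.57154043
exp(-rT) = 0.99800200; exp(-qT) = 0.99104038
P = K * exp(-rT) * N(-d2) - S_0 * exp(-qT) * N(-d1)
N(-d1) = 0.23575239; N(-d2) = 0.28381668
P = 8.1200 * 0.99800200 * 0.28381668 - 9.0000 * 0.99104038 * 0.23575239 = 0.1972

Answer: Price = 0.1972


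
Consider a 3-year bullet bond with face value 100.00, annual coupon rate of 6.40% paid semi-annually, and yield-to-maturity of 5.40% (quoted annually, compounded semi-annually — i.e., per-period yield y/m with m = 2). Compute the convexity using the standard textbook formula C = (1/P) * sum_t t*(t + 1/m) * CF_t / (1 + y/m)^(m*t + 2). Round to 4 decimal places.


Answer: Convexity = 8.9876

Derivation:
Coupon per period c = face * coupon_rate / m = 3.200000
Periods per year m = 2; per-period yield y/m = 0.027000
Number of cashflows N = 6
Cashflows (t years, CF_t, discount factor 1/(1+y/m)^(m*t), PV):
  t = 0.5000: CF_t = 3.200000, DF = 0.973710, PV = 3.115871
  t = 1.0000: CF_t = 3.200000, DF = 0.948111, PV = 3.033955
  t = 1.5000: CF_t = 3.200000, DF = 0.923185, PV = 2.954192
  t = 2.0000: CF_t = 3.200000, DF = 0.898914, PV = 2.876525
  t = 2.5000: CF_t = 3.200000, DF = 0.875282, PV = 2.800901
  t = 3.0000: CF_t = 103.200000, DF = 0.852270, PV = 87.954292
Price P = sum_t PV_t = 102.735736
Convexity numerator sum_t t*(t + 1/m) * CF_t / (1+y/m)^(m*t + 2):
  t = 0.5000: term = 1.477096
  t = 1.0000: term = 4.314788
  t = 1.5000: term = 8.402703
  t = 2.0000: term = 13.636324
  t = 2.5000: term = 19.916735
  t = 3.0000: term = 875.599384
Convexity = (1/P) * sum = 923.347030 / 102.735736 = 8.987593


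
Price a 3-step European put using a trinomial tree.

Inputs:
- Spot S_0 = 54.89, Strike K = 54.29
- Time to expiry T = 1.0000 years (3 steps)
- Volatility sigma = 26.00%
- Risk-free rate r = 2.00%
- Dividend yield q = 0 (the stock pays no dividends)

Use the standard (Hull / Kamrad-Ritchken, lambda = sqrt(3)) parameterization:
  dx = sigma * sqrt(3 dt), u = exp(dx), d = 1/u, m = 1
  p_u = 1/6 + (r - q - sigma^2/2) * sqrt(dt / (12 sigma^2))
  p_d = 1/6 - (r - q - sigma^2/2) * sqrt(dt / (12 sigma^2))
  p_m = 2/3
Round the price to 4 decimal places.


dt = T/N = 0.333333; dx = sigma*sqrt(3*dt) = 0.260000
u = exp(dx) = 1.296930; d = 1/u = 0.771052
p_u = 0.157821, p_m = 0.666667, p_d = 0.175513
Discount per step: exp(-r*dt) = 0.993356
Stock lattice S(k, j) with j the centered position index:
  k=0: S(0,+0) = 54.8900
  k=1: S(1,-1) = 42.3230; S(1,+0) = 54.8900; S(1,+1) = 71.1885
  k=2: S(2,-2) = 32.6332; S(2,-1) = 42.3230; S(2,+0) = 54.8900; S(2,+1) = 71.1885; S(2,+2) = 92.3265
  k=3: S(3,-3) = 25.1619; S(3,-2) = 32.6332; S(3,-1) = 42.3230; S(3,+0) = 54.8900; S(3,+1) = 71.1885; S(3,+2) = 92.3265; S(3,+3) = 119.7410
Terminal payoffs V(N, j) = max(K - S_T, 0):
  V(3,-3) = 29.128094; V(3,-2) = 21.656767; V(3,-1) = 11.966978; V(3,+0) = 0.000000; V(3,+1) = 0.000000; V(3,+2) = 0.000000; V(3,+3) = 0.000000
Backward induction: V(k, j) = exp(-r*dt) * [p_u * V(k+1, j+1) + p_m * V(k+1, j) + p_d * V(k+1, j-1)]
  V(2,-2) = exp(-r*dt) * [p_u*11.966978 + p_m*21.656767 + p_d*29.128094] = 21.296383
  V(2,-1) = exp(-r*dt) * [p_u*0.000000 + p_m*11.966978 + p_d*21.656767] = 11.700760
  V(2,+0) = exp(-r*dt) * [p_u*0.000000 + p_m*0.000000 + p_d*11.966978] = 2.086402
  V(2,+1) = exp(-r*dt) * [p_u*0.000000 + p_m*0.000000 + p_d*0.000000] = 0.000000
  V(2,+2) = exp(-r*dt) * [p_u*0.000000 + p_m*0.000000 + p_d*0.000000] = 0.000000
  V(1,-1) = exp(-r*dt) * [p_u*2.086402 + p_m*11.700760 + p_d*21.296383] = 11.788718
  V(1,+0) = exp(-r*dt) * [p_u*0.000000 + p_m*2.086402 + p_d*11.700760] = 3.421681
  V(1,+1) = exp(-r*dt) * [p_u*0.000000 + p_m*0.000000 + p_d*2.086402] = 0.363757
  V(0,+0) = exp(-r*dt) * [p_u*0.363757 + p_m*3.421681 + p_d*11.788718] = 4.378314

Answer: Price = V(0,0) = 4.3783


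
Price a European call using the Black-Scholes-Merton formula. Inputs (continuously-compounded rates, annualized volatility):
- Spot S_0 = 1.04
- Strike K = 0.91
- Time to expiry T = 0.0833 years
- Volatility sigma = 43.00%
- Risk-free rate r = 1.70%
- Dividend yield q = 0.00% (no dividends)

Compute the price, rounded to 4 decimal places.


d1 = (ln(S/K) + (r - q + 0.5*sigma^2) * T) / (sigma * sqrt(T)) = 1.14941402
d2 = d1 - sigma * sqrt(T) = 1.02530854
exp(-rT) = 0.99858490; exp(-qT) = 1.00000000
C = S_0 * exp(-qT) * N(d1) - K * exp(-rT) * N(d2)
N(d1) = 0.87480735; N(d2) = 0.84739119
C = 1.0400 * 1.00000000 * 0.87480735 - 0.9100 * 0.99858490 * 0.84739119 = 0.1398

Answer: Price = 0.1398


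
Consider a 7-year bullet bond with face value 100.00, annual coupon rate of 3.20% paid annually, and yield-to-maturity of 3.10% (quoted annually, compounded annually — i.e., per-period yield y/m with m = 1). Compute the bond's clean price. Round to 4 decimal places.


Answer: Price = 100.6207

Derivation:
Coupon per period c = face * coupon_rate / m = 3.200000
Periods per year m = 1; per-period yield y/m = 0.031000
Number of cashflows N = 7
Cashflows (t years, CF_t, discount factor 1/(1+y/m)^(m*t), PV):
  t = 1.0000: CF_t = 3.200000, DF = 0.969932, PV = 3.103783
  t = 2.0000: CF_t = 3.200000, DF = 0.940768, PV = 3.010459
  t = 3.0000: CF_t = 3.200000, DF = 0.912481, PV = 2.919940
  t = 4.0000: CF_t = 3.200000, DF = 0.885045, PV = 2.832144
  t = 5.0000: CF_t = 3.200000, DF = 0.858434, PV = 2.746987
  t = 6.0000: CF_t = 3.200000, DF = 0.832622, PV = 2.664391
  t = 7.0000: CF_t = 103.200000, DF = 0.807587, PV = 83.342983
Price P = sum_t PV_t = 100.620687


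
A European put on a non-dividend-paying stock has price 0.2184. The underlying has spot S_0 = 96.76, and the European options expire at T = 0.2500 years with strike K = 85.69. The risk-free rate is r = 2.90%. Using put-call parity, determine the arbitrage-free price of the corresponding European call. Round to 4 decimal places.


Answer: Call price = 11.9074

Derivation:
Put-call parity: C - P = S_0 * exp(-qT) - K * exp(-rT).
S_0 * exp(-qT) = 96.7600 * 1.00000000 = 96.76000000
K * exp(-rT) = 85.6900 * 0.99277622 = 85.07099411
C = P + S*exp(-qT) - K*exp(-rT)
C = 0.2184 + 96.76000000 - 85.07099411 = 11.9074


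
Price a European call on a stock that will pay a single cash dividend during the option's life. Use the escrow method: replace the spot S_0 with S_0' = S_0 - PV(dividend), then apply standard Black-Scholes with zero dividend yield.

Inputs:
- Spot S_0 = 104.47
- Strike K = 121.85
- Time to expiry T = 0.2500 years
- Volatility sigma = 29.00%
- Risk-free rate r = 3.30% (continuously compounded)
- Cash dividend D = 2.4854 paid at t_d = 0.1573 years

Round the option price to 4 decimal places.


PV(D) = D * exp(-r * t_d) = 2.4854 * 0.99482255 = 2.47253196
S_0' = S_0 - PV(D) = 104.4700 - 2.47253196 = 101.99746804
d1 = (ln(S_0'/K) + (r + sigma^2/2)*T) / (sigma*sqrt(T)) = -1.09710545
d2 = d1 - sigma*sqrt(T) = -1.24210545
exp(-rT) = 0.99178394
N(d1) = 0.13629765; N(d2) = 0.10709883
C = S_0' * N(d1) - K * exp(-rT) * N(d2) = 101.99746804 * 0.13629765 - 121.8500 * 0.99178394 * 0.10709883 = 0.9592

Answer: Price = 0.9592


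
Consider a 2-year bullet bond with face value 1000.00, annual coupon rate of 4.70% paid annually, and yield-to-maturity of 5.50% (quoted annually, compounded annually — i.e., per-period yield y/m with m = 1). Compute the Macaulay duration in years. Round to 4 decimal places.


Coupon per period c = face * coupon_rate / m = 47.000000
Periods per year m = 1; per-period yield y/m = 0.055000
Number of cashflows N = 2
Cashflows (t years, CF_t, discount factor 1/(1+y/m)^(m*t), PV):
  t = 1.0000: CF_t = 47.000000, DF = 0.947867, PV = 44.549763
  t = 2.0000: CF_t = 1047.000000, DF = 0.898452, PV = 940.679679
Price P = sum_t PV_t = 985.229442
Macaulay numerator sum_t t * PV_t:
  t * PV_t at t = 1.0000: 44.549763
  t * PV_t at t = 2.0000: 1881.359359
Macaulay duration D = (sum_t t * PV_t) / P = 1925.909122 / 985.229442 = 1.954782

Answer: Macaulay duration = 1.9548 years


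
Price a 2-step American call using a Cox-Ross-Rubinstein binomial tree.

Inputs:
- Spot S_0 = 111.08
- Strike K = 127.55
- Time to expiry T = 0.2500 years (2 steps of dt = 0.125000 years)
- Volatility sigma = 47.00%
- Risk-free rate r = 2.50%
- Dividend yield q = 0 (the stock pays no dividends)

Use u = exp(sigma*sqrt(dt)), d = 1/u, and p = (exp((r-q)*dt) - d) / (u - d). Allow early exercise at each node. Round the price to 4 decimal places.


Answer: Price = V(0,0) = 5.9448

Derivation:
dt = T/N = 0.125000
u = exp(sigma*sqrt(dt)) = 1.180774; d = 1/u = 0.846902
p = (exp((r-q)*dt) - d) / (u - d) = 0.467927
Discount per step: exp(-r*dt) = 0.996880
Stock lattice S(k, i) with i counting down-moves:
  k=0: S(0,0) = 111.0800
  k=1: S(1,0) = 131.1604; S(1,1) = 94.0739
  k=2: S(2,0) = 154.8707; S(2,1) = 111.0800; S(2,2) = 79.6714
Terminal payoffs V(N, i) = max(S_T - K, 0):
  V(2,0) = 27.320742; V(2,1) = 0.000000; V(2,2) = 0.000000
Backward induction: V(k, i) = exp(-r*dt) * [p * V(k+1, i) + (1-p) * V(k+1, i+1)]; then take max(V_cont, immediate exercise) for American.
  V(1,0) = exp(-r*dt) * [p*27.320742 + (1-p)*0.000000] = 12.744234; exercise = 3.610368; V(1,0) = max -> 12.744234
  V(1,1) = exp(-r*dt) * [p*0.000000 + (1-p)*0.000000] = 0.000000; exercise = 0.000000; V(1,1) = max -> 0.000000
  V(0,0) = exp(-r*dt) * [p*12.744234 + (1-p)*0.000000] = 5.944769; exercise = 0.000000; V(0,0) = max -> 5.944769


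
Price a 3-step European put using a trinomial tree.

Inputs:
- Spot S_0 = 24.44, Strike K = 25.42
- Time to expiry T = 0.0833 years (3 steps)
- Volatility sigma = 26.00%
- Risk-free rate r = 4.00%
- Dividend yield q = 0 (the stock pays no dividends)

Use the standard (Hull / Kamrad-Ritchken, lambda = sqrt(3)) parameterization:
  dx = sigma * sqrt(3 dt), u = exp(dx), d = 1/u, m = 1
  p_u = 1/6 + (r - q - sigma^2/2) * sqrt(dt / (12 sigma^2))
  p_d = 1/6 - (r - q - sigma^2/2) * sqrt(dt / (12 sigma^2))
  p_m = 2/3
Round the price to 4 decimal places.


dt = T/N = 0.027767; dx = sigma*sqrt(3*dt) = 0.075041
u = exp(dx) = 1.077928; d = 1/u = 0.927706
p_u = 0.167814, p_m = 0.666667, p_d = 0.165520
Discount per step: exp(-r*dt) = 0.998890
Stock lattice S(k, j) with j the centered position index:
  k=0: S(0,+0) = 24.4400
  k=1: S(1,-1) = 22.6731; S(1,+0) = 24.4400; S(1,+1) = 26.3446
  k=2: S(2,-2) = 21.0340; S(2,-1) = 22.6731; S(2,+0) = 24.4400; S(2,+1) = 26.3446; S(2,+2) = 28.3975
  k=3: S(3,-3) = 19.5134; S(3,-2) = 21.0340; S(3,-1) = 22.6731; S(3,+0) = 24.4400; S(3,+1) = 26.3446; S(3,+2) = 28.3975; S(3,+3) = 30.6105
Terminal payoffs V(N, j) = max(K - S_T, 0):
  V(3,-3) = 5.906636; V(3,-2) = 4.386002; V(3,-1) = 2.746868; V(3,+0) = 0.980000; V(3,+1) = 0.000000; V(3,+2) = 0.000000; V(3,+3) = 0.000000
Backward induction: V(k, j) = exp(-r*dt) * [p_u * V(k+1, j+1) + p_m * V(k+1, j) + p_d * V(k+1, j-1)]
  V(2,-2) = exp(-r*dt) * [p_u*2.746868 + p_m*4.386002 + p_d*5.906636] = 4.357785
  V(2,-1) = exp(-r*dt) * [p_u*0.980000 + p_m*2.746868 + p_d*4.386002] = 2.718651
  V(2,+0) = exp(-r*dt) * [p_u*0.000000 + p_m*0.980000 + p_d*2.746868] = 1.106764
  V(2,+1) = exp(-r*dt) * [p_u*0.000000 + p_m*0.000000 + p_d*0.980000] = 0.162029
  V(2,+2) = exp(-r*dt) * [p_u*0.000000 + p_m*0.000000 + p_d*0.000000] = 0.000000
  V(1,-1) = exp(-r*dt) * [p_u*1.106764 + p_m*2.718651 + p_d*4.357785] = 2.716444
  V(1,+0) = exp(-r*dt) * [p_u*0.162029 + p_m*1.106764 + p_d*2.718651] = 1.213675
  V(1,+1) = exp(-r*dt) * [p_u*0.000000 + p_m*0.162029 + p_d*1.106764] = 0.290887
  V(0,+0) = exp(-r*dt) * [p_u*0.290887 + p_m*1.213675 + p_d*2.716444] = 1.306105

Answer: Price = V(0,0) = 1.3061


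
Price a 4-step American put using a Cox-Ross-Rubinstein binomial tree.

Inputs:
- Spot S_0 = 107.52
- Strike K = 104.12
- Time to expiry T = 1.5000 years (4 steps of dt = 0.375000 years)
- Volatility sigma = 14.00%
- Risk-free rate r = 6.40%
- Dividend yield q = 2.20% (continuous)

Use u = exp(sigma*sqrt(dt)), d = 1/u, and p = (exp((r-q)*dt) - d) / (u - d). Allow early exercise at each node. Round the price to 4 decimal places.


dt = T/N = 0.375000
u = exp(sigma*sqrt(dt)) = 1.089514; d = 1/u = 0.917840
p = (exp((r-q)*dt) - d) / (u - d) = 0.571050
Discount per step: exp(-r*dt) = 0.976286
Stock lattice S(k, i) with i counting down-moves:
  k=0: S(0,0) = 107.5200
  k=1: S(1,0) = 117.1446; S(1,1) = 98.6862
  k=2: S(2,0) = 127.6307; S(2,1) = 107.5200; S(2,2) = 90.5781
  k=3: S(3,0) = 139.0555; S(3,1) = 117.1446; S(3,2) = 98.6862; S(3,3) = 83.1362
  k=4: S(4,0) = 151.5030; S(4,1) = 127.6307; S(4,2) = 107.5200; S(4,3) = 90.5781; S(4,4) = 76.3058
Terminal payoffs V(N, i) = max(K - S_T, 0):
  V(4,0) = 0.000000; V(4,1) = 0.000000; V(4,2) = 0.000000; V(4,3) = 13.541888; V(4,4) = 27.814249
Backward induction: V(k, i) = exp(-r*dt) * [p * V(k+1, i) + (1-p) * V(k+1, i+1)]; then take max(V_cont, immediate exercise) for American.
  V(3,0) = exp(-r*dt) * [p*0.000000 + (1-p)*0.000000] = 0.000000; exercise = 0.000000; V(3,0) = max -> 0.000000
  V(3,1) = exp(-r*dt) * [p*0.000000 + (1-p)*0.000000] = 0.000000; exercise = 0.000000; V(3,1) = max -> 0.000000
  V(3,2) = exp(-r*dt) * [p*0.000000 + (1-p)*13.541888] = 5.671044; exercise = 5.433838; V(3,2) = max -> 5.671044
  V(3,3) = exp(-r*dt) * [p*13.541888 + (1-p)*27.814249] = 19.197702; exercise = 20.983781; V(3,3) = max -> 20.983781
  V(2,0) = exp(-r*dt) * [p*0.000000 + (1-p)*0.000000] = 0.000000; exercise = 0.000000; V(2,0) = max -> 0.000000
  V(2,1) = exp(-r*dt) * [p*0.000000 + (1-p)*5.671044] = 2.374908; exercise = 0.000000; V(2,1) = max -> 2.374908
  V(2,2) = exp(-r*dt) * [p*5.671044 + (1-p)*20.983781] = 11.949196; exercise = 13.541888; V(2,2) = max -> 13.541888
  V(1,0) = exp(-r*dt) * [p*0.000000 + (1-p)*2.374908] = 0.994559; exercise = 0.000000; V(1,0) = max -> 0.994559
  V(1,1) = exp(-r*dt) * [p*2.374908 + (1-p)*13.541888] = 6.995074; exercise = 5.433838; V(1,1) = max -> 6.995074
  V(0,0) = exp(-r*dt) * [p*0.994559 + (1-p)*6.995074] = 3.483857; exercise = 0.000000; V(0,0) = max -> 3.483857

Answer: Price = V(0,0) = 3.4839


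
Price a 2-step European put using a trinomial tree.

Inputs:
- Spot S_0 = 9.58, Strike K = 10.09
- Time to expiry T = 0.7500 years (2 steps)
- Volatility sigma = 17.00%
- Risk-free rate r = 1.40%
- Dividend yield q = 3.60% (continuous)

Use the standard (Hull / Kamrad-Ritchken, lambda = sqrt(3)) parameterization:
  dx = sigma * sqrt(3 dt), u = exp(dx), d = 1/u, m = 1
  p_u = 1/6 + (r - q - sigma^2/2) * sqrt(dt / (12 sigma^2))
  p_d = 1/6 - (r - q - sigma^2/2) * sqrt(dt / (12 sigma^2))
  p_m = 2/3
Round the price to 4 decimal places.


Answer: Price = V(0,0) = 0.9564

Derivation:
dt = T/N = 0.375000; dx = sigma*sqrt(3*dt) = 0.180312
u = exp(dx) = 1.197591; d = 1/u = 0.835009
p_u = 0.128764, p_m = 0.666667, p_d = 0.204570
Discount per step: exp(-r*dt) = 0.994764
Stock lattice S(k, j) with j the centered position index:
  k=0: S(0,+0) = 9.5800
  k=1: S(1,-1) = 7.9994; S(1,+0) = 9.5800; S(1,+1) = 11.4729
  k=2: S(2,-2) = 6.6796; S(2,-1) = 7.9994; S(2,+0) = 9.5800; S(2,+1) = 11.4729; S(2,+2) = 13.7399
Terminal payoffs V(N, j) = max(K - S_T, 0):
  V(2,-2) = 3.410433; V(2,-1) = 2.090609; V(2,+0) = 0.510000; V(2,+1) = 0.000000; V(2,+2) = 0.000000
Backward induction: V(k, j) = exp(-r*dt) * [p_u * V(k+1, j+1) + p_m * V(k+1, j) + p_d * V(k+1, j-1)]
  V(1,-1) = exp(-r*dt) * [p_u*0.510000 + p_m*2.090609 + p_d*3.410433] = 2.145785
  V(1,+0) = exp(-r*dt) * [p_u*0.000000 + p_m*0.510000 + p_d*2.090609] = 0.763656
  V(1,+1) = exp(-r*dt) * [p_u*0.000000 + p_m*0.000000 + p_d*0.510000] = 0.103784
  V(0,+0) = exp(-r*dt) * [p_u*0.103784 + p_m*0.763656 + p_d*2.145785] = 0.956396


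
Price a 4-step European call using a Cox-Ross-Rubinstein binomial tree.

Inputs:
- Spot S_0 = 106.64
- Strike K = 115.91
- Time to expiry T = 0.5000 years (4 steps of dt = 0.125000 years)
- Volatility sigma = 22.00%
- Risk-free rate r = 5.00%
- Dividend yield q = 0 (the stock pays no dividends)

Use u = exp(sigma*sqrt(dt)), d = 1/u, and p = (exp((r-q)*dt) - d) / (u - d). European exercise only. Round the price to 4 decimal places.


dt = T/N = 0.125000
u = exp(sigma*sqrt(dt)) = 1.080887; d = 1/u = 0.925166
p = (exp((r-q)*dt) - d) / (u - d) = 0.520826
Discount per step: exp(-r*dt) = 0.993769
Stock lattice S(k, i) with i counting down-moves:
  k=0: S(0,0) = 106.6400
  k=1: S(1,0) = 115.2658; S(1,1) = 98.6597
  k=2: S(2,0) = 124.5892; S(2,1) = 106.6400; S(2,2) = 91.2767
  k=3: S(3,0) = 134.6668; S(3,1) = 115.2658; S(3,2) = 98.6597; S(3,3) = 84.4461
  k=4: S(4,0) = 145.5596; S(4,1) = 124.5892; S(4,2) = 106.6400; S(4,3) = 91.2767; S(4,4) = 78.1267
Terminal payoffs V(N, i) = max(S_T - K, 0):
  V(4,0) = 29.649605; V(4,1) = 8.679230; V(4,2) = 0.000000; V(4,3) = 0.000000; V(4,4) = 0.000000
Backward induction: V(k, i) = exp(-r*dt) * [p * V(k+1, i) + (1-p) * V(k+1, i+1)].
  V(3,0) = exp(-r*dt) * [p*29.649605 + (1-p)*8.679230] = 19.479023
  V(3,1) = exp(-r*dt) * [p*8.679230 + (1-p)*0.000000] = 4.492205
  V(3,2) = exp(-r*dt) * [p*0.000000 + (1-p)*0.000000] = 0.000000
  V(3,3) = exp(-r*dt) * [p*0.000000 + (1-p)*0.000000] = 0.000000
  V(2,0) = exp(-r*dt) * [p*19.479023 + (1-p)*4.492205] = 12.221110
  V(2,1) = exp(-r*dt) * [p*4.492205 + (1-p)*0.000000] = 2.325080
  V(2,2) = exp(-r*dt) * [p*0.000000 + (1-p)*0.000000] = 0.000000
  V(1,0) = exp(-r*dt) * [p*12.221110 + (1-p)*2.325080] = 7.432592
  V(1,1) = exp(-r*dt) * [p*2.325080 + (1-p)*0.000000] = 1.203418
  V(0,0) = exp(-r*dt) * [p*7.432592 + (1-p)*1.203418] = 4.420022

Answer: Price = V(0,0) = 4.4200


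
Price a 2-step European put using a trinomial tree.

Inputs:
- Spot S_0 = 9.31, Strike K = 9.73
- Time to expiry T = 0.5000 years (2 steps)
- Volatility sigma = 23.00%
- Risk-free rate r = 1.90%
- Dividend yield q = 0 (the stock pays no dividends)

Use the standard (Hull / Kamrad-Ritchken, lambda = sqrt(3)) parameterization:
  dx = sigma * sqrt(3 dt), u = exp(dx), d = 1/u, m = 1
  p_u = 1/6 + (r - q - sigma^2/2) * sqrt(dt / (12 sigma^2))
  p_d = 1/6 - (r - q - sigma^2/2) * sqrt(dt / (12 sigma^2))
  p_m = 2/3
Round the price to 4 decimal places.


dt = T/N = 0.250000; dx = sigma*sqrt(3*dt) = 0.199186
u = exp(dx) = 1.220409; d = 1/u = 0.819398
p_u = 0.161991, p_m = 0.666667, p_d = 0.171342
Discount per step: exp(-r*dt) = 0.995261
Stock lattice S(k, j) with j the centered position index:
  k=0: S(0,+0) = 9.3100
  k=1: S(1,-1) = 7.6286; S(1,+0) = 9.3100; S(1,+1) = 11.3620
  k=2: S(2,-2) = 6.2508; S(2,-1) = 7.6286; S(2,+0) = 9.3100; S(2,+1) = 11.3620; S(2,+2) = 13.8663
Terminal payoffs V(N, j) = max(K - S_T, 0):
  V(2,-2) = 3.479150; V(2,-1) = 2.101408; V(2,+0) = 0.420000; V(2,+1) = 0.000000; V(2,+2) = 0.000000
Backward induction: V(k, j) = exp(-r*dt) * [p_u * V(k+1, j+1) + p_m * V(k+1, j) + p_d * V(k+1, j-1)]
  V(1,-1) = exp(-r*dt) * [p_u*0.420000 + p_m*2.101408 + p_d*3.479150] = 2.055314
  V(1,+0) = exp(-r*dt) * [p_u*0.000000 + p_m*0.420000 + p_d*2.101408] = 0.637026
  V(1,+1) = exp(-r*dt) * [p_u*0.000000 + p_m*0.000000 + p_d*0.420000] = 0.071623
  V(0,+0) = exp(-r*dt) * [p_u*0.071623 + p_m*0.637026 + p_d*2.055314] = 0.784712

Answer: Price = V(0,0) = 0.7847


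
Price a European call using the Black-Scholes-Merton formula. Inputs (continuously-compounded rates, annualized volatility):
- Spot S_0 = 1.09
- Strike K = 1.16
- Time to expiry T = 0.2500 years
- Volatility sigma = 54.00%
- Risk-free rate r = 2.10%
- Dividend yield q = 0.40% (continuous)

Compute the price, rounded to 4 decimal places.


d1 = (ln(S/K) + (r - q + 0.5*sigma^2) * T) / (sigma * sqrt(T)) = -0.07978633
d2 = d1 - sigma * sqrt(T) = -0.34978633
exp(-rT) = 0.99476376; exp(-qT) = 0.99900050
C = S_0 * exp(-qT) * N(d1) - K * exp(-rT) * N(d2)
N(d1) = 0.46820360; N(d2) = 0.36324953
C = 1.0900 * 0.99900050 * 0.46820360 - 1.1600 * 0.99476376 * 0.36324953 = 0.0907

Answer: Price = 0.0907


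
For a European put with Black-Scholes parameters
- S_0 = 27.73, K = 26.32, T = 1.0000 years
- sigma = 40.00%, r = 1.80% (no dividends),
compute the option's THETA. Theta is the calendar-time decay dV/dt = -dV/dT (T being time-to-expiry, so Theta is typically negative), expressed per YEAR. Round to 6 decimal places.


Answer: Theta = -1.824741

Derivation:
d1 = 0.3754643829; d2 = -0.0245356171
phi(d1) = 0.3717903032; exp(-qT) = 1.0000000000; exp(-rT) = 0.9821610324
Theta = -S*exp(-qT)*phi(d1)*sigma/(2*sqrt(T)) + r*K*exp(-rT)*N(-d2) - q*S*exp(-qT)*N(-d1)
N(-d1) = 0.3536575652; N(-d2) = 0.5097873130; sqrt(T) = 1.0000000000
Term 1 = -27.7300 * 1.0000000000 * 0.3717903032 * 0.4000 / (2 * 1.0000000000) = -2.0619490215
Term 2 = 0.0180 * 26.3200 * 0.9821610324 * 0.5097873130 = 0.2372084264
Term 3 = 0 (no dividend yield, q = 0)
Theta = -2.0619490215 + (0.2372084264) + (0.0000000000) = -1.824741


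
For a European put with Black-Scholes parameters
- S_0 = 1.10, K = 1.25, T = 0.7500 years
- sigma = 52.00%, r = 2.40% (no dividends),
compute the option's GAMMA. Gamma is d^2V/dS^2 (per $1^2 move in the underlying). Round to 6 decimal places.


Answer: Gamma = 0.805206

Derivation:
d1 = -0.0187269589; d2 = -0.4690601689
phi(d1) = 0.3988723322; exp(-qT) = 1.0000000000; exp(-rT) = 0.9821610324
Gamma = exp(-qT) * phi(d1) / (S * sigma * sqrt(T)) = 1.0000000000 * 0.3988723322 / (1.1000 * 0.5200 * 0.8660254038) = 0.805206


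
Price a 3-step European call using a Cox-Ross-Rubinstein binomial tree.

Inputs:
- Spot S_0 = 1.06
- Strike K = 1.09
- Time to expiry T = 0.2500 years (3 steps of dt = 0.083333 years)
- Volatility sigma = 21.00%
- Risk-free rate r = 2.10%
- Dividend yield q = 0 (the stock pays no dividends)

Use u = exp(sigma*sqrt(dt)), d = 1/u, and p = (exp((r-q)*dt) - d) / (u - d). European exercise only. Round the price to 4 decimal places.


dt = T/N = 0.083333
u = exp(sigma*sqrt(dt)) = 1.062497; d = 1/u = 0.941179
p = (exp((r-q)*dt) - d) / (u - d) = 0.499287
Discount per step: exp(-r*dt) = 0.998252
Stock lattice S(k, i) with i counting down-moves:
  k=0: S(0,0) = 1.0600
  k=1: S(1,0) = 1.1262; S(1,1) = 0.9976
  k=2: S(2,0) = 1.1966; S(2,1) = 1.0600; S(2,2) = 0.9390
  k=3: S(3,0) = 1.2714; S(3,1) = 1.1262; S(3,2) = 0.9976; S(3,3) = 0.8837
Terminal payoffs V(N, i) = max(S_T - K, 0):
  V(3,0) = 0.181420; V(3,1) = 0.036247; V(3,2) = 0.000000; V(3,3) = 0.000000
Backward induction: V(k, i) = exp(-r*dt) * [p * V(k+1, i) + (1-p) * V(k+1, i+1)].
  V(2,0) = exp(-r*dt) * [p*0.181420 + (1-p)*0.036247] = 0.108540
  V(2,1) = exp(-r*dt) * [p*0.036247 + (1-p)*0.000000] = 0.018066
  V(2,2) = exp(-r*dt) * [p*0.000000 + (1-p)*0.000000] = 0.000000
  V(1,0) = exp(-r*dt) * [p*0.108540 + (1-p)*0.018066] = 0.063128
  V(1,1) = exp(-r*dt) * [p*0.018066 + (1-p)*0.000000] = 0.009004
  V(0,0) = exp(-r*dt) * [p*0.063128 + (1-p)*0.009004] = 0.035964

Answer: Price = V(0,0) = 0.0360


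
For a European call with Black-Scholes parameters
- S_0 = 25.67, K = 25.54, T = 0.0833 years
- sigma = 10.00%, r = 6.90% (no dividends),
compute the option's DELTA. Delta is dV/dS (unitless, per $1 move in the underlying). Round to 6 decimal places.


d1 = 0.3894894944; d2 = 0.3606277550
phi(d1) = 0.3698012550; exp(-qT) = 1.0000000000; exp(-rT) = 0.9942687864
N(d1) = 0.6515429597
Delta = exp(-qT) * N(d1) = 1.0000000000 * 0.6515429597 = 0.651543

Answer: Delta = 0.651543


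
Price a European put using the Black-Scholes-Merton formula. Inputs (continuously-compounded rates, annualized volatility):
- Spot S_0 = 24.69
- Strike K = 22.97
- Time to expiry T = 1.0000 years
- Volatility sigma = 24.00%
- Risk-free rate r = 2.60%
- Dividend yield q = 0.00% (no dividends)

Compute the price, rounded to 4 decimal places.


Answer: Price = 1.2778

Derivation:
d1 = (ln(S/K) + (r - q + 0.5*sigma^2) * T) / (sigma * sqrt(T)) = 0.52920536
d2 = d1 - sigma * sqrt(T) = 0.28920536
exp(-rT) = 0.97433509; exp(-qT) = 1.00000000
P = K * exp(-rT) * N(-d2) - S_0 * exp(-qT) * N(-d1)
N(-d1) = 0.29833150; N(-d2) = 0.38621211
P = 22.9700 * 0.97433509 * 0.38621211 - 24.6900 * 1.00000000 * 0.29833150 = 1.2778


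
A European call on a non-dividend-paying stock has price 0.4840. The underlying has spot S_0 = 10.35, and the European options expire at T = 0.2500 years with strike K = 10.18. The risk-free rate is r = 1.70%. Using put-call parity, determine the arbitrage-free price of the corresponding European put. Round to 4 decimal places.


Put-call parity: C - P = S_0 * exp(-qT) - K * exp(-rT).
S_0 * exp(-qT) = 10.3500 * 1.00000000 = 10.35000000
K * exp(-rT) = 10.1800 * 0.99575902 = 10.13682681
P = C - S*exp(-qT) + K*exp(-rT)
P = 0.4840 - 10.35000000 + 10.13682681 = 0.2708

Answer: Put price = 0.2708


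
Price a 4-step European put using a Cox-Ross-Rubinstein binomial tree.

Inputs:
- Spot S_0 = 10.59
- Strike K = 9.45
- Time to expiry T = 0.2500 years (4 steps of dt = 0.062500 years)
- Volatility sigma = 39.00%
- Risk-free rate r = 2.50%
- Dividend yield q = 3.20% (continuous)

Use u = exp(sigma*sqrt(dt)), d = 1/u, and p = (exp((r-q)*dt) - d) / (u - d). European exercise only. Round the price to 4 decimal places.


Answer: Price = V(0,0) = 0.3765

Derivation:
dt = T/N = 0.062500
u = exp(sigma*sqrt(dt)) = 1.102411; d = 1/u = 0.907102
p = (exp((r-q)*dt) - d) / (u - d) = 0.473405
Discount per step: exp(-r*dt) = 0.998439
Stock lattice S(k, i) with i counting down-moves:
  k=0: S(0,0) = 10.5900
  k=1: S(1,0) = 11.6745; S(1,1) = 9.6062
  k=2: S(2,0) = 12.8701; S(2,1) = 10.5900; S(2,2) = 8.7138
  k=3: S(3,0) = 14.1882; S(3,1) = 11.6745; S(3,2) = 9.6062; S(3,3) = 7.9043
  k=4: S(4,0) = 15.6412; S(4,1) = 12.8701; S(4,2) = 10.5900; S(4,3) = 8.7138; S(4,4) = 7.1700
Terminal payoffs V(N, i) = max(K - S_T, 0):
  V(4,0) = 0.000000; V(4,1) = 0.000000; V(4,2) = 0.000000; V(4,3) = 0.736181; V(4,4) = 2.279968
Backward induction: V(k, i) = exp(-r*dt) * [p * V(k+1, i) + (1-p) * V(k+1, i+1)].
  V(3,0) = exp(-r*dt) * [p*0.000000 + (1-p)*0.000000] = 0.000000
  V(3,1) = exp(-r*dt) * [p*0.000000 + (1-p)*0.000000] = 0.000000
  V(3,2) = exp(-r*dt) * [p*0.000000 + (1-p)*0.736181] = 0.387064
  V(3,3) = exp(-r*dt) * [p*0.736181 + (1-p)*2.279968] = 1.546713
  V(2,0) = exp(-r*dt) * [p*0.000000 + (1-p)*0.000000] = 0.000000
  V(2,1) = exp(-r*dt) * [p*0.000000 + (1-p)*0.387064] = 0.203508
  V(2,2) = exp(-r*dt) * [p*0.387064 + (1-p)*1.546713] = 0.996172
  V(1,0) = exp(-r*dt) * [p*0.000000 + (1-p)*0.203508] = 0.106999
  V(1,1) = exp(-r*dt) * [p*0.203508 + (1-p)*0.996172] = 0.619952
  V(0,0) = exp(-r*dt) * [p*0.106999 + (1-p)*0.619952] = 0.376529


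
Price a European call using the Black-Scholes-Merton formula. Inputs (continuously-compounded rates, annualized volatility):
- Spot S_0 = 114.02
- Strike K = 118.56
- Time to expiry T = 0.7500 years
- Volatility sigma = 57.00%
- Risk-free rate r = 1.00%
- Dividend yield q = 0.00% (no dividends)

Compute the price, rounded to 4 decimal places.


Answer: Price = 20.8025

Derivation:
d1 = (ln(S/K) + (r - q + 0.5*sigma^2) * T) / (sigma * sqrt(T)) = 0.18291309
d2 = d1 - sigma * sqrt(T) = -0.31072139
exp(-rT) = 0.99252805; exp(-qT) = 1.00000000
C = S_0 * exp(-qT) * N(d1) - K * exp(-rT) * N(d2)
N(d1) = 0.57256690; N(d2) = 0.37800622
C = 114.0200 * 1.00000000 * 0.57256690 - 118.5600 * 0.99252805 * 0.37800622 = 20.8025


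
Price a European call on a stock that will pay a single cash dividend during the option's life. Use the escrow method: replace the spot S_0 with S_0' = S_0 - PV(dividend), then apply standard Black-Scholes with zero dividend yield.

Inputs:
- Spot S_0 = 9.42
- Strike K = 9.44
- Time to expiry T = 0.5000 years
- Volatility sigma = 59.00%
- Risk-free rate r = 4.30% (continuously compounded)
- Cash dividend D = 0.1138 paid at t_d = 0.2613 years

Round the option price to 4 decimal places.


Answer: Price = 1.5667

Derivation:
PV(D) = D * exp(-r * t_d) = 0.1138 * 0.98882699 = 0.11252851
S_0' = S_0 - PV(D) = 9.4200 - 0.11252851 = 9.30747149
d1 = (ln(S_0'/K) + (r + sigma^2/2)*T) / (sigma*sqrt(T)) = 0.22624177
d2 = d1 - sigma*sqrt(T) = -0.19095123
exp(-rT) = 0.97872948
N(d1) = 0.58949331; N(d2) = 0.42428190
C = S_0' * N(d1) - K * exp(-rT) * N(d2) = 9.30747149 * 0.58949331 - 9.4400 * 0.97872948 * 0.42428190 = 1.5667


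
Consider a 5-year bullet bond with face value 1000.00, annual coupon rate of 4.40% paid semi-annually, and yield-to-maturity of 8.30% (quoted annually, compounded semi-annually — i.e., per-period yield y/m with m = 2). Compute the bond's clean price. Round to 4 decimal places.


Coupon per period c = face * coupon_rate / m = 22.000000
Periods per year m = 2; per-period yield y/m = 0.041500
Number of cashflows N = 10
Cashflows (t years, CF_t, discount factor 1/(1+y/m)^(m*t), PV):
  t = 0.5000: CF_t = 22.000000, DF = 0.960154, PV = 21.123380
  t = 1.0000: CF_t = 22.000000, DF = 0.921895, PV = 20.281690
  t = 1.5000: CF_t = 22.000000, DF = 0.885161, PV = 19.473538
  t = 2.0000: CF_t = 22.000000, DF = 0.849890, PV = 18.697588
  t = 2.5000: CF_t = 22.000000, DF = 0.816025, PV = 17.952557
  t = 3.0000: CF_t = 22.000000, DF = 0.783510, PV = 17.237212
  t = 3.5000: CF_t = 22.000000, DF = 0.752290, PV = 16.550372
  t = 4.0000: CF_t = 22.000000, DF = 0.722314, PV = 15.890900
  t = 4.5000: CF_t = 22.000000, DF = 0.693532, PV = 15.257705
  t = 5.0000: CF_t = 1022.000000, DF = 0.665897, PV = 680.547046
Price P = sum_t PV_t = 843.011987

Answer: Price = 843.0120


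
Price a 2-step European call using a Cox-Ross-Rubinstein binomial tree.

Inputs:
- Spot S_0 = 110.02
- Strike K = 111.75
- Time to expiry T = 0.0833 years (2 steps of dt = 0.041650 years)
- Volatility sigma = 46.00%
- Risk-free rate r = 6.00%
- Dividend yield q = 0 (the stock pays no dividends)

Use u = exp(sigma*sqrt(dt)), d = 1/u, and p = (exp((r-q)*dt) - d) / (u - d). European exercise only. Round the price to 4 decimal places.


dt = T/N = 0.041650
u = exp(sigma*sqrt(dt)) = 1.098426; d = 1/u = 0.910394
p = (exp((r-q)*dt) - d) / (u - d) = 0.489855
Discount per step: exp(-r*dt) = 0.997504
Stock lattice S(k, i) with i counting down-moves:
  k=0: S(0,0) = 110.0200
  k=1: S(1,0) = 120.8488; S(1,1) = 100.1615
  k=2: S(2,0) = 132.7435; S(2,1) = 110.0200; S(2,2) = 91.1864
Terminal payoffs V(N, i) = max(S_T - K, 0):
  V(2,0) = 20.993516; V(2,1) = 0.000000; V(2,2) = 0.000000
Backward induction: V(k, i) = exp(-r*dt) * [p * V(k+1, i) + (1-p) * V(k+1, i+1)].
  V(1,0) = exp(-r*dt) * [p*20.993516 + (1-p)*0.000000] = 10.258102
  V(1,1) = exp(-r*dt) * [p*0.000000 + (1-p)*0.000000] = 0.000000
  V(0,0) = exp(-r*dt) * [p*10.258102 + (1-p)*0.000000] = 5.012436

Answer: Price = V(0,0) = 5.0124
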